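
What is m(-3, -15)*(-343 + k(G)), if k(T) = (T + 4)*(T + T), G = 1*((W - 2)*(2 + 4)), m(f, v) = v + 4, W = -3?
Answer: -13387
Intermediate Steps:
m(f, v) = 4 + v
G = -30 (G = 1*((-3 - 2)*(2 + 4)) = 1*(-5*6) = 1*(-30) = -30)
k(T) = 2*T*(4 + T) (k(T) = (4 + T)*(2*T) = 2*T*(4 + T))
m(-3, -15)*(-343 + k(G)) = (4 - 15)*(-343 + 2*(-30)*(4 - 30)) = -11*(-343 + 2*(-30)*(-26)) = -11*(-343 + 1560) = -11*1217 = -13387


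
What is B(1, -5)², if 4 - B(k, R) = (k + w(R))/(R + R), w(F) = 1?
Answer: 441/25 ≈ 17.640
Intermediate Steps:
B(k, R) = 4 - (1 + k)/(2*R) (B(k, R) = 4 - (k + 1)/(R + R) = 4 - (1 + k)/(2*R))
B(1, -5)² = ((½)*(-1 - 1*1 + 8*(-5))/(-5))² = ((½)*(-⅕)*(-1 - 1 - 40))² = ((½)*(-⅕)*(-42))² = (21/5)² = 441/25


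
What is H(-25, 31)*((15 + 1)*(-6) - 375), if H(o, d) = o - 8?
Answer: 15543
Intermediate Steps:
H(o, d) = -8 + o
H(-25, 31)*((15 + 1)*(-6) - 375) = (-8 - 25)*((15 + 1)*(-6) - 375) = -33*(16*(-6) - 375) = -33*(-96 - 375) = -33*(-471) = 15543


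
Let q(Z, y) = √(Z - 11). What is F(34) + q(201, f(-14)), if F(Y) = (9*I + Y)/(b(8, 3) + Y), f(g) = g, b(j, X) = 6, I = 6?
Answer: 11/5 + √190 ≈ 15.984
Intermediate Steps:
q(Z, y) = √(-11 + Z)
F(Y) = (54 + Y)/(6 + Y) (F(Y) = (9*6 + Y)/(6 + Y) = (54 + Y)/(6 + Y))
F(34) + q(201, f(-14)) = (54 + 34)/(6 + 34) + √(-11 + 201) = 88/40 + √190 = (1/40)*88 + √190 = 11/5 + √190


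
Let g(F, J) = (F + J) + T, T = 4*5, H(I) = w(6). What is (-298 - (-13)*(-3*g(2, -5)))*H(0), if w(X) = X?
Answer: -5766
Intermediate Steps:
H(I) = 6
T = 20
g(F, J) = 20 + F + J (g(F, J) = (F + J) + 20 = 20 + F + J)
(-298 - (-13)*(-3*g(2, -5)))*H(0) = (-298 - (-13)*(-3*(20 + 2 - 5)))*6 = (-298 - (-13)*(-3*17))*6 = (-298 - (-13)*(-51))*6 = (-298 - 1*663)*6 = (-298 - 663)*6 = -961*6 = -5766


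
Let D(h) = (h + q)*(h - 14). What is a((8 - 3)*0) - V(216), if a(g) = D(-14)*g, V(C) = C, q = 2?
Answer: -216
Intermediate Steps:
D(h) = (-14 + h)*(2 + h) (D(h) = (h + 2)*(h - 14) = (2 + h)*(-14 + h) = (-14 + h)*(2 + h))
a(g) = 336*g (a(g) = (-28 + (-14)² - 12*(-14))*g = (-28 + 196 + 168)*g = 336*g)
a((8 - 3)*0) - V(216) = 336*((8 - 3)*0) - 1*216 = 336*(5*0) - 216 = 336*0 - 216 = 0 - 216 = -216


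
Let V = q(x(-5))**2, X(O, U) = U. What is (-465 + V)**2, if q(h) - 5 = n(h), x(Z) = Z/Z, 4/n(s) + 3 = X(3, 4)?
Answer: 147456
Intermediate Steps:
n(s) = 4 (n(s) = 4/(-3 + 4) = 4/1 = 4*1 = 4)
x(Z) = 1
q(h) = 9 (q(h) = 5 + 4 = 9)
V = 81 (V = 9**2 = 81)
(-465 + V)**2 = (-465 + 81)**2 = (-384)**2 = 147456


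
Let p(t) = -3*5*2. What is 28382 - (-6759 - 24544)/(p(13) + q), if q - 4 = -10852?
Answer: 308708093/10878 ≈ 28379.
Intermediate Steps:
q = -10848 (q = 4 - 10852 = -10848)
p(t) = -30 (p(t) = -15*2 = -30)
28382 - (-6759 - 24544)/(p(13) + q) = 28382 - (-6759 - 24544)/(-30 - 10848) = 28382 - (-31303)/(-10878) = 28382 - (-31303)*(-1)/10878 = 28382 - 1*31303/10878 = 28382 - 31303/10878 = 308708093/10878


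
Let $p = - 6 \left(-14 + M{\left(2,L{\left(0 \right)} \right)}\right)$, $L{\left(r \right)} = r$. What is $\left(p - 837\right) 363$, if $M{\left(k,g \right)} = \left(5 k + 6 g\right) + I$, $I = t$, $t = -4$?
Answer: $-286407$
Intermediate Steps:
$I = -4$
$M{\left(k,g \right)} = -4 + 5 k + 6 g$ ($M{\left(k,g \right)} = \left(5 k + 6 g\right) - 4 = -4 + 5 k + 6 g$)
$p = 48$ ($p = - 6 \left(-14 + \left(-4 + 5 \cdot 2 + 6 \cdot 0\right)\right) = - 6 \left(-14 + \left(-4 + 10 + 0\right)\right) = - 6 \left(-14 + 6\right) = \left(-6\right) \left(-8\right) = 48$)
$\left(p - 837\right) 363 = \left(48 - 837\right) 363 = \left(-789\right) 363 = -286407$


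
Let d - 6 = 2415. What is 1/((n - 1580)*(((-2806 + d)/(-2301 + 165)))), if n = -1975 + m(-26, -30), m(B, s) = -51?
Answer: -356/231385 ≈ -0.0015386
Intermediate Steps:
d = 2421 (d = 6 + 2415 = 2421)
n = -2026 (n = -1975 - 51 = -2026)
1/((n - 1580)*(((-2806 + d)/(-2301 + 165)))) = 1/((-2026 - 1580)*(((-2806 + 2421)/(-2301 + 165)))) = 1/((-3606)*((-385/(-2136)))) = -1/(3606*((-385*(-1/2136)))) = -1/(3606*385/2136) = -1/3606*2136/385 = -356/231385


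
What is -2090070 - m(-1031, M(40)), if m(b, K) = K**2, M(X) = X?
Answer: -2091670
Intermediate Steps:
-2090070 - m(-1031, M(40)) = -2090070 - 1*40**2 = -2090070 - 1*1600 = -2090070 - 1600 = -2091670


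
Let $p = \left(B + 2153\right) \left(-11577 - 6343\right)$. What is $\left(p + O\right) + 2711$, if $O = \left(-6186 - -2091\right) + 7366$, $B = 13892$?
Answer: $-287520418$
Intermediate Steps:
$p = -287526400$ ($p = \left(13892 + 2153\right) \left(-11577 - 6343\right) = 16045 \left(-17920\right) = -287526400$)
$O = 3271$ ($O = \left(-6186 + 2091\right) + 7366 = -4095 + 7366 = 3271$)
$\left(p + O\right) + 2711 = \left(-287526400 + 3271\right) + 2711 = -287523129 + 2711 = -287520418$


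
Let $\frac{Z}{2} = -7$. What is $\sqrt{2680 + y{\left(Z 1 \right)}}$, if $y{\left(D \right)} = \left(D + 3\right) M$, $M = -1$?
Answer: $3 \sqrt{299} \approx 51.875$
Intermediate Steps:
$Z = -14$ ($Z = 2 \left(-7\right) = -14$)
$y{\left(D \right)} = -3 - D$ ($y{\left(D \right)} = \left(D + 3\right) \left(-1\right) = \left(3 + D\right) \left(-1\right) = -3 - D$)
$\sqrt{2680 + y{\left(Z 1 \right)}} = \sqrt{2680 - \left(3 - 14\right)} = \sqrt{2680 - -11} = \sqrt{2680 + \left(-3 + 14\right)} = \sqrt{2680 + 11} = \sqrt{2691} = 3 \sqrt{299}$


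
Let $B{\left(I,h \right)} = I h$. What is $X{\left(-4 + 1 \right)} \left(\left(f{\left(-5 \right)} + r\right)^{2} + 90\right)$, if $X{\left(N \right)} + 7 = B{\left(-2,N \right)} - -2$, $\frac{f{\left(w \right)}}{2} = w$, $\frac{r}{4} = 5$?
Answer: $190$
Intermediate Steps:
$r = 20$ ($r = 4 \cdot 5 = 20$)
$f{\left(w \right)} = 2 w$
$X{\left(N \right)} = -5 - 2 N$ ($X{\left(N \right)} = -7 - \left(-2 + 2 N\right) = -5 - 2 N$)
$X{\left(-4 + 1 \right)} \left(\left(f{\left(-5 \right)} + r\right)^{2} + 90\right) = \left(-5 - 2 \left(-4 + 1\right)\right) \left(\left(2 \left(-5\right) + 20\right)^{2} + 90\right) = \left(-5 - -6\right) \left(\left(-10 + 20\right)^{2} + 90\right) = \left(-5 + 6\right) \left(10^{2} + 90\right) = 1 \left(100 + 90\right) = 1 \cdot 190 = 190$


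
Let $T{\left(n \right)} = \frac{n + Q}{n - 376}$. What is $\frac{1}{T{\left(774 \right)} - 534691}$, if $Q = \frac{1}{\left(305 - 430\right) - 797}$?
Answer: $- \frac{366956}{196207356969} \approx -1.8702 \cdot 10^{-6}$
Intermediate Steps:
$Q = - \frac{1}{922}$ ($Q = \frac{1}{\left(305 - 430\right) - 797} = \frac{1}{-125 - 797} = \frac{1}{-922} = - \frac{1}{922} \approx -0.0010846$)
$T{\left(n \right)} = \frac{- \frac{1}{922} + n}{-376 + n}$ ($T{\left(n \right)} = \frac{n - \frac{1}{922}}{n - 376} = \frac{- \frac{1}{922} + n}{-376 + n}$)
$\frac{1}{T{\left(774 \right)} - 534691} = \frac{1}{\frac{- \frac{1}{922} + 774}{-376 + 774} - 534691} = \frac{1}{\frac{1}{398} \cdot \frac{713627}{922} - 534691} = \frac{1}{\frac{713627}{366956} - 534691} = \frac{1}{- \frac{196207356969}{366956}} = - \frac{366956}{196207356969}$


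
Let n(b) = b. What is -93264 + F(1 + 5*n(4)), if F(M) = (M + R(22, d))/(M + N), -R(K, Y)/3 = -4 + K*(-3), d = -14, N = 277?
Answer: -27792441/298 ≈ -93263.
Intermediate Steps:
R(K, Y) = 12 + 9*K (R(K, Y) = -3*(-4 + K*(-3)) = -3*(-4 - 3*K) = 12 + 9*K)
F(M) = (210 + M)/(277 + M) (F(M) = (M + (12 + 9*22))/(M + 277) = (M + (12 + 198))/(277 + M) = (M + 210)/(277 + M) = (210 + M)/(277 + M))
-93264 + F(1 + 5*n(4)) = -93264 + (210 + (1 + 5*4))/(277 + (1 + 5*4)) = -93264 + (210 + (1 + 20))/(277 + (1 + 20)) = -93264 + (210 + 21)/(277 + 21) = -93264 + 231/298 = -27792441/298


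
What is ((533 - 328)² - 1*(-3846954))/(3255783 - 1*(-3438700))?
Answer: 3888979/6694483 ≈ 0.58092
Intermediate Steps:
((533 - 328)² - 1*(-3846954))/(3255783 - 1*(-3438700)) = (205² + 3846954)/(3255783 + 3438700) = (42025 + 3846954)/6694483 = 3888979*(1/6694483) = 3888979/6694483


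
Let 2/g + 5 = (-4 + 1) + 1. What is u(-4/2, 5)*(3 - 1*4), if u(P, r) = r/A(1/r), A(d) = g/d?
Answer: 7/2 ≈ 3.5000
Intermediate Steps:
g = -2/7 (g = 2/(-5 + ((-4 + 1) + 1)) = 2/(-5 + (-3 + 1)) = 2/(-5 - 2) = 2/(-7) = 2*(-⅐) = -2/7 ≈ -0.28571)
A(d) = -2/(7*d)
u(P, r) = -7/2 (u(P, r) = r/((-2*r/7)) = r*(-7/(2*r)) = -7/2)
u(-4/2, 5)*(3 - 1*4) = -7*(3 - 1*4)/2 = -7*(3 - 4)/2 = -7/2*(-1) = 7/2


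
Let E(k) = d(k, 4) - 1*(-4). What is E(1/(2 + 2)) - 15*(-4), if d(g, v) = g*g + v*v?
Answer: 1281/16 ≈ 80.063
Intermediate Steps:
d(g, v) = g² + v²
E(k) = 20 + k² (E(k) = (k² + 4²) - 1*(-4) = (k² + 16) + 4 = (16 + k²) + 4 = 20 + k²)
E(1/(2 + 2)) - 15*(-4) = (20 + (1/(2 + 2))²) - 15*(-4) = (20 + (1/4)²) + 60 = (20 + (¼)²) + 60 = (20 + 1/16) + 60 = 321/16 + 60 = 1281/16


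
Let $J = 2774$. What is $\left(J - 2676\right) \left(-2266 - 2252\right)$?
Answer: $-442764$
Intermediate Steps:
$\left(J - 2676\right) \left(-2266 - 2252\right) = \left(2774 - 2676\right) \left(-2266 - 2252\right) = 98 \left(-4518\right) = -442764$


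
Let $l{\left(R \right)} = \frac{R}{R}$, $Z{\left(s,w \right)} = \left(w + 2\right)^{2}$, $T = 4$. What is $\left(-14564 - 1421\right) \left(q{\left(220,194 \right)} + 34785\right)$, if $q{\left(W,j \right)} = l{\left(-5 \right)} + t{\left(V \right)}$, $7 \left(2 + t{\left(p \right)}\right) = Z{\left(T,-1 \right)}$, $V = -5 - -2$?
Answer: $- \frac{3892171665}{7} \approx -5.5602 \cdot 10^{8}$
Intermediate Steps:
$Z{\left(s,w \right)} = \left(2 + w\right)^{2}$
$l{\left(R \right)} = 1$
$V = -3$ ($V = -5 + 2 = -3$)
$t{\left(p \right)} = - \frac{13}{7}$ ($t{\left(p \right)} = -2 + \frac{\left(2 - 1\right)^{2}}{7} = -2 + \frac{1^{2}}{7} = -2 + \frac{1}{7} \cdot 1 = -2 + \frac{1}{7} = - \frac{13}{7}$)
$q{\left(W,j \right)} = - \frac{6}{7}$ ($q{\left(W,j \right)} = 1 - \frac{13}{7} = - \frac{6}{7}$)
$\left(-14564 - 1421\right) \left(q{\left(220,194 \right)} + 34785\right) = \left(-14564 - 1421\right) \left(- \frac{6}{7} + 34785\right) = \left(-15985\right) \frac{243489}{7} = - \frac{3892171665}{7}$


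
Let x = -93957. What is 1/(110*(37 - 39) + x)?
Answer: -1/94177 ≈ -1.0618e-5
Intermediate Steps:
1/(110*(37 - 39) + x) = 1/(110*(37 - 39) - 93957) = 1/(110*(-2) - 93957) = 1/(-220 - 93957) = 1/(-94177) = -1/94177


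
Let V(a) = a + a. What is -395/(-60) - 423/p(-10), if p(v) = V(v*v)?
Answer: 2681/600 ≈ 4.4683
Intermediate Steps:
V(a) = 2*a
p(v) = 2*v² (p(v) = 2*(v*v) = 2*v²)
-395/(-60) - 423/p(-10) = -395/(-60) - 423/(2*(-10)²) = -395*(-1/60) - 423/(2*100) = 79/12 - 423/200 = 2681/600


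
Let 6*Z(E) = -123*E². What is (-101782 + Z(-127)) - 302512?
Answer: -1469877/2 ≈ -7.3494e+5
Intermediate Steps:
Z(E) = -41*E²/2 (Z(E) = (-123*E²)/6 = -41*E²/2)
(-101782 + Z(-127)) - 302512 = (-101782 - 41/2*(-127)²) - 302512 = (-101782 - 41/2*16129) - 302512 = (-101782 - 661289/2) - 302512 = -864853/2 - 302512 = -1469877/2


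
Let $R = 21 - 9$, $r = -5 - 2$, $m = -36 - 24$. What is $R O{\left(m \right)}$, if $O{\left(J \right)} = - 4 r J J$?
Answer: $1209600$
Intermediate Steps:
$m = -60$ ($m = -36 - 24 = -60$)
$r = -7$
$O{\left(J \right)} = 28 J^{2}$ ($O{\left(J \right)} = - 4 \left(- 7 J\right) J = 28 J J = 28 J^{2}$)
$R = 12$ ($R = 21 - 9 = 12$)
$R O{\left(m \right)} = 12 \cdot 28 \left(-60\right)^{2} = 12 \cdot 28 \cdot 3600 = 12 \cdot 100800 = 1209600$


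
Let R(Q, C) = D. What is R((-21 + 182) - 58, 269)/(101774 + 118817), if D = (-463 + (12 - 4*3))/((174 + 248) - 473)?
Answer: 463/11250141 ≈ 4.1155e-5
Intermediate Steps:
D = 463/51 (D = (-463 + (12 - 12))/(422 - 473) = (-463 + 0)/(-51) = -463*(-1/51) = 463/51 ≈ 9.0784)
R(Q, C) = 463/51
R((-21 + 182) - 58, 269)/(101774 + 118817) = 463/(51*(101774 + 118817)) = (463/51)/220591 = (463/51)*(1/220591) = 463/11250141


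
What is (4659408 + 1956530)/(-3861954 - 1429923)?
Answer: -6615938/5291877 ≈ -1.2502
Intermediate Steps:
(4659408 + 1956530)/(-3861954 - 1429923) = 6615938/(-5291877) = 6615938*(-1/5291877) = -6615938/5291877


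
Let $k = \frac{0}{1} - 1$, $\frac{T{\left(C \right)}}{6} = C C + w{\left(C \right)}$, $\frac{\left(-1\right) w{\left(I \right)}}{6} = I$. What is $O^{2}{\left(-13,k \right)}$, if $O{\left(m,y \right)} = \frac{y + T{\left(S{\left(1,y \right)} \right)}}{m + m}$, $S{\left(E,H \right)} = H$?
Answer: $\frac{1681}{676} \approx 2.4867$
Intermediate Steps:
$w{\left(I \right)} = - 6 I$
$T{\left(C \right)} = - 36 C + 6 C^{2}$ ($T{\left(C \right)} = 6 \left(C C - 6 C\right) = 6 \left(C^{2} - 6 C\right) = - 36 C + 6 C^{2}$)
$k = -1$ ($k = 0 \cdot 1 - 1 = 0 - 1 = -1$)
$O{\left(m,y \right)} = \frac{y + 6 y \left(-6 + y\right)}{2 m}$ ($O{\left(m,y \right)} = \frac{y + 6 y \left(-6 + y\right)}{m + m} = \frac{y + 6 y \left(-6 + y\right)}{2 m}$)
$O^{2}{\left(-13,k \right)} = \left(\frac{1}{2} \left(-1\right) \frac{1}{-13} \left(-35 + 6 \left(-1\right)\right)\right)^{2} = \left(\frac{1}{2} \left(-1\right) \left(- \frac{1}{13}\right) \left(-35 - 6\right)\right)^{2} = \left(\frac{1}{2} \left(-1\right) \left(- \frac{1}{13}\right) \left(-41\right)\right)^{2} = \left(- \frac{41}{26}\right)^{2} = \frac{1681}{676}$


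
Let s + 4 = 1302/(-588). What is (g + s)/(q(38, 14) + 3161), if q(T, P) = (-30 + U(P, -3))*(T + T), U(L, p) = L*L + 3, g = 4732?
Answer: 66161/224070 ≈ 0.29527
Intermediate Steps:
s = -87/14 (s = -4 + 1302/(-588) = -4 + 1302*(-1/588) = -4 - 31/14 = -87/14 ≈ -6.2143)
U(L, p) = 3 + L² (U(L, p) = L² + 3 = 3 + L²)
q(T, P) = 2*T*(-27 + P²) (q(T, P) = (-30 + (3 + P²))*(T + T) = (-27 + P²)*(2*T) = 2*T*(-27 + P²))
(g + s)/(q(38, 14) + 3161) = (4732 - 87/14)/(2*38*(-27 + 14²) + 3161) = 66161/(14*(2*38*(-27 + 196) + 3161)) = 66161/(14*(2*38*169 + 3161)) = 66161/(14*(12844 + 3161)) = (66161/14)/16005 = (66161/14)*(1/16005) = 66161/224070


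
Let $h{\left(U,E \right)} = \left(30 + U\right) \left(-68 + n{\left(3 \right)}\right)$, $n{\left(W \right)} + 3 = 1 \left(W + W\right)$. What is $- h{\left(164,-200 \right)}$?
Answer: $12610$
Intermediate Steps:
$n{\left(W \right)} = -3 + 2 W$ ($n{\left(W \right)} = -3 + 1 \left(W + W\right) = -3 + 1 \cdot 2 W = -3 + 2 W$)
$h{\left(U,E \right)} = -1950 - 65 U$ ($h{\left(U,E \right)} = \left(30 + U\right) \left(-68 + \left(-3 + 2 \cdot 3\right)\right) = \left(30 + U\right) \left(-68 + \left(-3 + 6\right)\right) = \left(30 + U\right) \left(-68 + 3\right) = \left(30 + U\right) \left(-65\right) = -1950 - 65 U$)
$- h{\left(164,-200 \right)} = - (-1950 - 10660) = \left(-1\right) \left(-12610\right) = 12610$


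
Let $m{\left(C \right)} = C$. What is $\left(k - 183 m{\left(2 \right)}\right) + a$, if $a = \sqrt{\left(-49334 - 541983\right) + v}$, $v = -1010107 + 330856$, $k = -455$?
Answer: $-821 + 2 i \sqrt{317642} \approx -821.0 + 1127.2 i$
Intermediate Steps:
$v = -679251$
$a = 2 i \sqrt{317642}$ ($a = \sqrt{\left(-49334 - 541983\right) - 679251} = \sqrt{-591317 - 679251} = \sqrt{-1270568} = 2 i \sqrt{317642} \approx 1127.2 i$)
$\left(k - 183 m{\left(2 \right)}\right) + a = \left(-455 - 366\right) + 2 i \sqrt{317642} = -821 + 2 i \sqrt{317642}$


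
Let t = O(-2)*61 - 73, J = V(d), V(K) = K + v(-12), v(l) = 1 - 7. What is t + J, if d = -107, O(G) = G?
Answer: -308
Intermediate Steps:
v(l) = -6
V(K) = -6 + K (V(K) = K - 6 = -6 + K)
J = -113 (J = -6 - 107 = -113)
t = -195 (t = -2*61 - 73 = -122 - 73 = -195)
t + J = -195 - 113 = -308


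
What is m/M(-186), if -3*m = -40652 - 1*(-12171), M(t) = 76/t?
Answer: -46469/2 ≈ -23235.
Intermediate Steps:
m = 28481/3 (m = -(-40652 - 1*(-12171))/3 = -(-40652 + 12171)/3 = -⅓*(-28481) = 28481/3 ≈ 9493.7)
m/M(-186) = 28481/(3*((76/(-186)))) = 28481/(3*((76*(-1/186)))) = 28481/(3*(-38/93)) = (28481/3)*(-93/38) = -46469/2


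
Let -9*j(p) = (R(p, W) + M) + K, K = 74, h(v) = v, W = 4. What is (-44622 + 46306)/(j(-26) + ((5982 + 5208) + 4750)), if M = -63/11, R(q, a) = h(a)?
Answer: 55572/525755 ≈ 0.10570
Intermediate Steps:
R(q, a) = a
M = -63/11 (M = -63*1/11 = -63/11 ≈ -5.7273)
j(p) = -265/33 (j(p) = -((4 - 63/11) + 74)/9 = -(-19/11 + 74)/9 = -⅑*795/11 = -265/33)
(-44622 + 46306)/(j(-26) + ((5982 + 5208) + 4750)) = (-44622 + 46306)/(-265/33 + ((5982 + 5208) + 4750)) = 1684/(-265/33 + (11190 + 4750)) = 1684/(-265/33 + 15940) = 1684/(525755/33) = 1684*(33/525755) = 55572/525755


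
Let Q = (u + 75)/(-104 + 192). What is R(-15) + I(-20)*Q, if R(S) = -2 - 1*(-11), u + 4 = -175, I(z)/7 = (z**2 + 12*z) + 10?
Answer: -15371/11 ≈ -1397.4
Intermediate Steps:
I(z) = 70 + 7*z**2 + 84*z (I(z) = 7*((z**2 + 12*z) + 10) = 7*(10 + z**2 + 12*z) = 70 + 7*z**2 + 84*z)
u = -179 (u = -4 - 175 = -179)
R(S) = 9 (R(S) = -2 + 11 = 9)
Q = -13/11 (Q = (-179 + 75)/(-104 + 192) = -104/88 = -104*1/88 = -13/11 ≈ -1.1818)
R(-15) + I(-20)*Q = 9 + (70 + 7*(-20)**2 + 84*(-20))*(-13/11) = 9 + (70 + 7*400 - 1680)*(-13/11) = 9 + (70 + 2800 - 1680)*(-13/11) = 9 + 1190*(-13/11) = 9 - 15470/11 = -15371/11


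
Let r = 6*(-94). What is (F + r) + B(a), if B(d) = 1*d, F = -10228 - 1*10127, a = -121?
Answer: -21040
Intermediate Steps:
F = -20355 (F = -10228 - 10127 = -20355)
r = -564
B(d) = d
(F + r) + B(a) = (-20355 - 564) - 121 = -20919 - 121 = -21040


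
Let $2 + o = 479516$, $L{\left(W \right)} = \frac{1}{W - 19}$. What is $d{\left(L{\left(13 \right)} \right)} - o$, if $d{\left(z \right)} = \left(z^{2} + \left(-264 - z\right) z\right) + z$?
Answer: $- \frac{2876821}{6} \approx -4.7947 \cdot 10^{5}$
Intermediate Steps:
$L{\left(W \right)} = \frac{1}{-19 + W}$
$o = 479514$ ($o = -2 + 479516 = 479514$)
$d{\left(z \right)} = z + z^{2} + z \left(-264 - z\right)$ ($d{\left(z \right)} = \left(z^{2} + z \left(-264 - z\right)\right) + z = z + z^{2} + z \left(-264 - z\right)$)
$d{\left(L{\left(13 \right)} \right)} - o = - \frac{263}{-19 + 13} - 479514 = - \frac{263}{-6} - 479514 = \left(-263\right) \left(- \frac{1}{6}\right) - 479514 = \frac{263}{6} - 479514 = - \frac{2876821}{6}$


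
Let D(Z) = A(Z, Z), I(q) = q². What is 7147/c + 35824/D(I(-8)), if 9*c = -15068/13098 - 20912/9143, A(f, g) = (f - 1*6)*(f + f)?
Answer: -127616824477511/6821994800 ≈ -18707.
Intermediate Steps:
A(f, g) = 2*f*(-6 + f) (A(f, g) = (f - 6)*(2*f) = (-6 + f)*(2*f) = 2*f*(-6 + f))
D(Z) = 2*Z*(-6 + Z)
c = -205836050/538897563 (c = (-15068/13098 - 20912/9143)/9 = (-15068*1/13098 - 20912*1/9143)/9 = (-7534/6549 - 20912/9143)/9 = (⅑)*(-205836050/59877507) = -205836050/538897563 ≈ -0.38196)
7147/c + 35824/D(I(-8)) = 7147/(-205836050/538897563) + 35824/((2*(-8)²*(-6 + (-8)²))) = 7147*(-538897563/205836050) + 35824/((2*64*(-6 + 64))) = -550214411823/29405150 + 35824/((2*64*58)) = -550214411823/29405150 + 35824/7424 = -550214411823/29405150 + 35824*(1/7424) = -550214411823/29405150 + 2239/464 = -127616824477511/6821994800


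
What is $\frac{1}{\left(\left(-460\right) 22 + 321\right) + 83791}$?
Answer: $\frac{1}{73992} \approx 1.3515 \cdot 10^{-5}$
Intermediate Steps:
$\frac{1}{\left(\left(-460\right) 22 + 321\right) + 83791} = \frac{1}{\left(-10120 + 321\right) + 83791} = \frac{1}{-9799 + 83791} = \frac{1}{73992}$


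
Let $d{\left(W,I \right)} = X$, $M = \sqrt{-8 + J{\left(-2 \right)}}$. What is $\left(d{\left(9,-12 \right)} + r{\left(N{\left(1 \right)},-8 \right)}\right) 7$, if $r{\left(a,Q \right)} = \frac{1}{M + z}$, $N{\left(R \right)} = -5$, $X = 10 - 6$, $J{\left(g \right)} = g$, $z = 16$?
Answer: $\frac{540}{19} - \frac{i \sqrt{10}}{38} \approx 28.421 - 0.083218 i$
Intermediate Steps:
$X = 4$
$M = i \sqrt{10}$ ($M = \sqrt{-8 - 2} = \sqrt{-10} = i \sqrt{10} \approx 3.1623 i$)
$d{\left(W,I \right)} = 4$
$r{\left(a,Q \right)} = \frac{1}{16 + i \sqrt{10}}$ ($r{\left(a,Q \right)} = \frac{1}{i \sqrt{10} + 16} = \frac{1}{16 + i \sqrt{10}}$)
$\left(d{\left(9,-12 \right)} + r{\left(N{\left(1 \right)},-8 \right)}\right) 7 = \left(4 + \left(\frac{8}{133} - \frac{i \sqrt{10}}{266}\right)\right) 7 = \left(\frac{540}{133} - \frac{i \sqrt{10}}{266}\right) 7 = \frac{540}{19} - \frac{i \sqrt{10}}{38}$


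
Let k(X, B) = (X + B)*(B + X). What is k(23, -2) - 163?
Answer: 278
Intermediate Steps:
k(X, B) = (B + X)² (k(X, B) = (B + X)*(B + X) = (B + X)²)
k(23, -2) - 163 = (-2 + 23)² - 163 = 21² - 163 = 441 - 163 = 278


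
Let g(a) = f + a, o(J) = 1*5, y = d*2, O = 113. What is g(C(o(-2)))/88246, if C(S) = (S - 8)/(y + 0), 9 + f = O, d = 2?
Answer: 413/352984 ≈ 0.0011700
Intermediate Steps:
f = 104 (f = -9 + 113 = 104)
y = 4 (y = 2*2 = 4)
o(J) = 5
C(S) = -2 + S/4 (C(S) = (S - 8)/(4 + 0) = (-8 + S)/4 = (-8 + S)*(¼) = -2 + S/4)
g(a) = 104 + a
g(C(o(-2)))/88246 = (104 + (-2 + (¼)*5))/88246 = (104 + (-2 + 5/4))*(1/88246) = (104 - ¾)*(1/88246) = (413/4)*(1/88246) = 413/352984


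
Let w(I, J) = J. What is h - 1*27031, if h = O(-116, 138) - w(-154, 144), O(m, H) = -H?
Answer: -27313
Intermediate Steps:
h = -282 (h = -1*138 - 1*144 = -138 - 144 = -282)
h - 1*27031 = -282 - 1*27031 = -282 - 27031 = -27313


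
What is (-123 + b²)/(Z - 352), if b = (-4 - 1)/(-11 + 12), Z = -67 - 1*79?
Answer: 49/249 ≈ 0.19679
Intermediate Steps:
Z = -146 (Z = -67 - 79 = -146)
b = -5 (b = -5/1 = -5*1 = -5)
(-123 + b²)/(Z - 352) = (-123 + (-5)²)/(-146 - 352) = (-123 + 25)/(-498) = -98*(-1/498) = 49/249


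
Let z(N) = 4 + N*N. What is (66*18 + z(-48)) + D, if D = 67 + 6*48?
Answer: 3851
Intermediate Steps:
z(N) = 4 + N**2
D = 355 (D = 67 + 288 = 355)
(66*18 + z(-48)) + D = (66*18 + (4 + (-48)**2)) + 355 = (1188 + (4 + 2304)) + 355 = (1188 + 2308) + 355 = 3496 + 355 = 3851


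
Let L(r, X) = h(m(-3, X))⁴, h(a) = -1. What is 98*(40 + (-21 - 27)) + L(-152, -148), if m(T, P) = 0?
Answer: -783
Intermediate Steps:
L(r, X) = 1 (L(r, X) = (-1)⁴ = 1)
98*(40 + (-21 - 27)) + L(-152, -148) = 98*(40 + (-21 - 27)) + 1 = 98*(40 - 48) + 1 = 98*(-8) + 1 = -784 + 1 = -783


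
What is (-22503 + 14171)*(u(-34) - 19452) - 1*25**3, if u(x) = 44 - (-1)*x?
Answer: 161975119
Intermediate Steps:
u(x) = 44 + x
(-22503 + 14171)*(u(-34) - 19452) - 1*25**3 = (-22503 + 14171)*((44 - 34) - 19452) - 1*25**3 = -8332*(10 - 19452) - 1*15625 = -8332*(-19442) - 15625 = 161990744 - 15625 = 161975119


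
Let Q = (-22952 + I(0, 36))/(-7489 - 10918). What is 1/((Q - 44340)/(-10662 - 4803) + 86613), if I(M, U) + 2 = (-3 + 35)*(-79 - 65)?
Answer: 284664255/24656441257133 ≈ 1.1545e-5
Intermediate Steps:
I(M, U) = -4610 (I(M, U) = -2 + (-3 + 35)*(-79 - 65) = -2 + 32*(-144) = -2 - 4608 = -4610)
Q = 27562/18407 (Q = (-22952 - 4610)/(-7489 - 10918) = -27562/(-18407) = -27562*(-1/18407) = 27562/18407 ≈ 1.4974)
1/((Q - 44340)/(-10662 - 4803) + 86613) = 1/((27562/18407 - 44340)/(-10662 - 4803) + 86613) = 1/(-816138818/18407/(-15465) + 86613) = 1/(-816138818/18407*(-1/15465) + 86613) = 1/(816138818/284664255 + 86613) = 1/(24656441257133/284664255) = 284664255/24656441257133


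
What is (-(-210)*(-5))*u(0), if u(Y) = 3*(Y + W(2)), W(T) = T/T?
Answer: -3150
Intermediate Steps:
W(T) = 1
u(Y) = 3 + 3*Y (u(Y) = 3*(Y + 1) = 3*(1 + Y) = 3 + 3*Y)
(-(-210)*(-5))*u(0) = (-(-210)*(-5))*(3 + 3*0) = (-30*35)*(3 + 0) = -1050*3 = -3150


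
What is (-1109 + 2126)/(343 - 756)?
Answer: -1017/413 ≈ -2.4625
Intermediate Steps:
(-1109 + 2126)/(343 - 756) = 1017/(-413) = 1017*(-1/413) = -1017/413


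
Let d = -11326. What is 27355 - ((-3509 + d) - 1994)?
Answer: 44184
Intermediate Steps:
27355 - ((-3509 + d) - 1994) = 27355 - ((-3509 - 11326) - 1994) = 27355 - (-14835 - 1994) = 27355 - 1*(-16829) = 27355 + 16829 = 44184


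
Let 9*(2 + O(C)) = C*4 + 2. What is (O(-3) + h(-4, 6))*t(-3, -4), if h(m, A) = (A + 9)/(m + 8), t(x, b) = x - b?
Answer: 23/36 ≈ 0.63889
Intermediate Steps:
h(m, A) = (9 + A)/(8 + m)
O(C) = -16/9 + 4*C/9 (O(C) = -2 + (C*4 + 2)/9 = -2 + (4*C + 2)/9 = -2 + (2 + 4*C)/9 = -2 + (2/9 + 4*C/9) = -16/9 + 4*C/9)
(O(-3) + h(-4, 6))*t(-3, -4) = ((-16/9 + (4/9)*(-3)) + (9 + 6)/(8 - 4))*(-3 - 1*(-4)) = ((-16/9 - 4/3) + 15/4)*(-3 + 4) = (-28/9 + (1/4)*15)*1 = (-28/9 + 15/4)*1 = (23/36)*1 = 23/36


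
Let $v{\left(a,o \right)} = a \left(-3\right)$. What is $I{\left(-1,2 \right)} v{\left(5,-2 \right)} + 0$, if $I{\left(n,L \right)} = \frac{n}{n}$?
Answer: $-15$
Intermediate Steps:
$I{\left(n,L \right)} = 1$
$v{\left(a,o \right)} = - 3 a$
$I{\left(-1,2 \right)} v{\left(5,-2 \right)} + 0 = 1 \left(\left(-3\right) 5\right) + 0 = 1 \left(-15\right) + 0 = -15 + 0 = -15$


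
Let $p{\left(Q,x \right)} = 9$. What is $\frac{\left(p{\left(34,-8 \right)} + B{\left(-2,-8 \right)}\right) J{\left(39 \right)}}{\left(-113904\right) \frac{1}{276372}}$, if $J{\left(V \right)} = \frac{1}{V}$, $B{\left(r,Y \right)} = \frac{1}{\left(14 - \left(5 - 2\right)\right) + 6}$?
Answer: $- \frac{28149}{49946} \approx -0.56359$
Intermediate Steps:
$B{\left(r,Y \right)} = \frac{1}{17}$ ($B{\left(r,Y \right)} = \frac{1}{\left(14 - 3\right) + 6} = \frac{1}{11 + 6} = \frac{1}{17}$)
$\frac{\left(p{\left(34,-8 \right)} + B{\left(-2,-8 \right)}\right) J{\left(39 \right)}}{\left(-113904\right) \frac{1}{276372}} = \frac{\left(9 + \frac{1}{17}\right) \frac{1}{39}}{\left(-113904\right) \frac{1}{276372}} = \frac{\frac{154}{17} \cdot \frac{1}{39}}{\left(-113904\right) \frac{1}{276372}} = \frac{154}{663 \left(- \frac{3164}{7677}\right)} = \frac{154}{663} \left(- \frac{7677}{3164}\right) = - \frac{28149}{49946}$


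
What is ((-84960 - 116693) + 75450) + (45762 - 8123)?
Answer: -88564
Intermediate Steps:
((-84960 - 116693) + 75450) + (45762 - 8123) = (-201653 + 75450) + 37639 = -126203 + 37639 = -88564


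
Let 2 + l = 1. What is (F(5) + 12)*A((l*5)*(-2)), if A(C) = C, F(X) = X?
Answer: 170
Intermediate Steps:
l = -1 (l = -2 + 1 = -1)
(F(5) + 12)*A((l*5)*(-2)) = (5 + 12)*(-1*5*(-2)) = 17*(-5*(-2)) = 17*10 = 170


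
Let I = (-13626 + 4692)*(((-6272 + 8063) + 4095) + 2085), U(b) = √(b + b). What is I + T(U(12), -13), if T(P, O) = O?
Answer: -71212927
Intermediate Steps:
U(b) = √2*√b (U(b) = √(2*b) = √2*√b)
I = -71212914 (I = -8934*((1791 + 4095) + 2085) = -8934*(5886 + 2085) = -8934*7971 = -71212914)
I + T(U(12), -13) = -71212914 - 13 = -71212927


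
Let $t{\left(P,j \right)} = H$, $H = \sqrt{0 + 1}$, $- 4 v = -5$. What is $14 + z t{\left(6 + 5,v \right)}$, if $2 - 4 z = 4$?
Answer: $\frac{27}{2} \approx 13.5$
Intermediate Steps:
$z = - \frac{1}{2}$ ($z = \frac{1}{2} - 1 = - \frac{1}{2} \approx -0.5$)
$v = \frac{5}{4}$ ($v = \left(- \frac{1}{4}\right) \left(-5\right) = \frac{5}{4} \approx 1.25$)
$H = 1$ ($H = \sqrt{1} = 1$)
$t{\left(P,j \right)} = 1$
$14 + z t{\left(6 + 5,v \right)} = 14 - \frac{1}{2} = \frac{27}{2}$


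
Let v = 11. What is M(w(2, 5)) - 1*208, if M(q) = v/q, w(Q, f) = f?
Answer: -1029/5 ≈ -205.80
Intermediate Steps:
M(q) = 11/q
M(w(2, 5)) - 1*208 = 11/5 - 1*208 = 11*(⅕) - 208 = 11/5 - 208 = -1029/5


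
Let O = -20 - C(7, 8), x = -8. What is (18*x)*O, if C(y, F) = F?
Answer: 4032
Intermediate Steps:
O = -28 (O = -20 - 1*8 = -20 - 8 = -28)
(18*x)*O = (18*(-8))*(-28) = -144*(-28) = 4032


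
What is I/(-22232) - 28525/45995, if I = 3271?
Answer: -156923489/204512168 ≈ -0.76731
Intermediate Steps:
I/(-22232) - 28525/45995 = 3271/(-22232) - 28525/45995 = 3271*(-1/22232) - 28525*1/45995 = -3271/22232 - 5705/9199 = -156923489/204512168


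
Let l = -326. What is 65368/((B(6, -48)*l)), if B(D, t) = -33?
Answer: 32684/5379 ≈ 6.0762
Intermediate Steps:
65368/((B(6, -48)*l)) = 65368/((-33*(-326))) = 65368/10758 = 65368*(1/10758) = 32684/5379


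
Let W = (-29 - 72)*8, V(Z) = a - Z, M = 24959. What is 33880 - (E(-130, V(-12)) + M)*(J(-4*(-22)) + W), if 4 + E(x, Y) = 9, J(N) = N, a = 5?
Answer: 18007960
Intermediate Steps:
V(Z) = 5 - Z
E(x, Y) = 5 (E(x, Y) = -4 + 9 = 5)
W = -808 (W = -101*8 = -808)
33880 - (E(-130, V(-12)) + M)*(J(-4*(-22)) + W) = 33880 - (5 + 24959)*(-4*(-22) - 808) = 33880 - 24964*(88 - 808) = 33880 - 24964*(-720) = 33880 - 1*(-17974080) = 33880 + 17974080 = 18007960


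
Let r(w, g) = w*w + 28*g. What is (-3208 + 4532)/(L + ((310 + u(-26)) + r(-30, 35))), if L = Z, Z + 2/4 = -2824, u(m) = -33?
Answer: -2648/1335 ≈ -1.9835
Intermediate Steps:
r(w, g) = w² + 28*g
Z = -5649/2 (Z = -½ - 2824 = -5649/2 ≈ -2824.5)
L = -5649/2 ≈ -2824.5
(-3208 + 4532)/(L + ((310 + u(-26)) + r(-30, 35))) = (-3208 + 4532)/(-5649/2 + ((310 - 33) + ((-30)² + 28*35))) = 1324/(-5649/2 + (277 + (900 + 980))) = 1324/(-5649/2 + (277 + 1880)) = 1324/(-5649/2 + 2157) = 1324/(-1335/2) = 1324*(-2/1335) = -2648/1335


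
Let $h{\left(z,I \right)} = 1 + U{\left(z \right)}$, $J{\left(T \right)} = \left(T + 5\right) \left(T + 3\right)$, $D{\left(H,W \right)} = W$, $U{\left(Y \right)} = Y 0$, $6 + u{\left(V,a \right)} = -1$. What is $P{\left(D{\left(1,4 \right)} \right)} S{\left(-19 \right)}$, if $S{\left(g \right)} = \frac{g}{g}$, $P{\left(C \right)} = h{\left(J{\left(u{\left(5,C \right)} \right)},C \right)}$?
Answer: $1$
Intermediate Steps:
$u{\left(V,a \right)} = -7$ ($u{\left(V,a \right)} = -6 - 1 = -7$)
$U{\left(Y \right)} = 0$
$J{\left(T \right)} = \left(3 + T\right) \left(5 + T\right)$ ($J{\left(T \right)} = \left(5 + T\right) \left(3 + T\right) = \left(3 + T\right) \left(5 + T\right)$)
$h{\left(z,I \right)} = 1$ ($h{\left(z,I \right)} = 1 + 0 = 1$)
$P{\left(C \right)} = 1$
$S{\left(g \right)} = 1$
$P{\left(D{\left(1,4 \right)} \right)} S{\left(-19 \right)} = 1 \cdot 1 = 1$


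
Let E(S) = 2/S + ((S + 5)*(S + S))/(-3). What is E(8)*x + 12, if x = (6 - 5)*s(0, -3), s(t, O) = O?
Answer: 877/4 ≈ 219.25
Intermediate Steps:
E(S) = 2/S - 2*S*(5 + S)/3 (E(S) = 2/S + ((5 + S)*(2*S))*(-1/3) = 2/S + (2*S*(5 + S))*(-1/3) = 2/S - 2*S*(5 + S)/3)
x = -3 (x = (6 - 5)*(-3) = 1*(-3) = -3)
E(8)*x + 12 = ((2/3)*(3 - 1*8**2*(5 + 8))/8)*(-3) + 12 = ((2/3)*(1/8)*(3 - 1*64*13))*(-3) + 12 = ((2/3)*(1/8)*(3 - 832))*(-3) + 12 = ((2/3)*(1/8)*(-829))*(-3) + 12 = -829/12*(-3) + 12 = 829/4 + 12 = 877/4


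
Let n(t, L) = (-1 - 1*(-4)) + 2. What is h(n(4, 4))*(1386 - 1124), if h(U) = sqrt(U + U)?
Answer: 262*sqrt(10) ≈ 828.52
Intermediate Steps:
n(t, L) = 5 (n(t, L) = (-1 + 4) + 2 = 3 + 2 = 5)
h(U) = sqrt(2)*sqrt(U) (h(U) = sqrt(2*U) = sqrt(2)*sqrt(U))
h(n(4, 4))*(1386 - 1124) = (sqrt(2)*sqrt(5))*(1386 - 1124) = sqrt(10)*262 = 262*sqrt(10)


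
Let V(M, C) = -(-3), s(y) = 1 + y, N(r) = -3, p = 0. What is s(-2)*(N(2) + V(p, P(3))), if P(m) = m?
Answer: 0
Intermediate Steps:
V(M, C) = 3 (V(M, C) = -1*(-3) = 3)
s(-2)*(N(2) + V(p, P(3))) = (1 - 2)*(-3 + 3) = -1*0 = 0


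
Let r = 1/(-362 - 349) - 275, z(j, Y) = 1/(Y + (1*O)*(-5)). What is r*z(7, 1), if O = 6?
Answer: 195526/20619 ≈ 9.4828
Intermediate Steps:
z(j, Y) = 1/(-30 + Y) (z(j, Y) = 1/(Y + (1*6)*(-5)) = 1/(Y + 6*(-5)) = 1/(Y - 30) = 1/(-30 + Y))
r = -195526/711 (r = 1/(-711) - 275 = -1/711 - 275 = -195526/711 ≈ -275.00)
r*z(7, 1) = -195526/(711*(-30 + 1)) = -195526/711/(-29) = -195526/711*(-1/29) = 195526/20619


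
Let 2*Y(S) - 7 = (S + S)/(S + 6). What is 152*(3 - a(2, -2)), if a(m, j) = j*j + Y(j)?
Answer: -608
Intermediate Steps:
Y(S) = 7/2 + S/(6 + S) (Y(S) = 7/2 + ((S + S)/(S + 6))/2 = 7/2 + ((2*S)/(6 + S))/2 = 7/2 + (2*S/(6 + S))/2 = 7/2 + S/(6 + S))
a(m, j) = j**2 + 3*(14 + 3*j)/(2*(6 + j)) (a(m, j) = j*j + 3*(14 + 3*j)/(2*(6 + j)) = j**2 + 3*(14 + 3*j)/(2*(6 + j)))
152*(3 - a(2, -2)) = 152*(3 - (42 + 9*(-2) + 2*(-2)**2*(6 - 2))/(2*(6 - 2))) = 152*(3 - (42 - 18 + 2*4*4)/(2*4)) = 152*(3 - (42 - 18 + 32)/(2*4)) = 152*(3 - 56/(2*4)) = 152*(3 - 1*7) = 152*(3 - 7) = 152*(-4) = -608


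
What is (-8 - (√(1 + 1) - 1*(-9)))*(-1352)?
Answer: 22984 + 1352*√2 ≈ 24896.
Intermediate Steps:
(-8 - (√(1 + 1) - 1*(-9)))*(-1352) = (-8 - (√2 + 9))*(-1352) = (-8 - (9 + √2))*(-1352) = (-8 + (-9 - √2))*(-1352) = (-17 - √2)*(-1352) = 22984 + 1352*√2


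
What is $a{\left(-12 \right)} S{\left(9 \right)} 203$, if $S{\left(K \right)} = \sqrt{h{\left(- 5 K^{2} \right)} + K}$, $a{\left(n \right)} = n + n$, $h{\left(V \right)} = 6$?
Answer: $- 4872 \sqrt{15} \approx -18869.0$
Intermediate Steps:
$a{\left(n \right)} = 2 n$
$S{\left(K \right)} = \sqrt{6 + K}$
$a{\left(-12 \right)} S{\left(9 \right)} 203 = 2 \left(-12\right) \sqrt{6 + 9} \cdot 203 = - 24 \sqrt{15} \cdot 203 = - 4872 \sqrt{15}$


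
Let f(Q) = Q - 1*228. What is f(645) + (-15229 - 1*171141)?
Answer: -185953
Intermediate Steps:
f(Q) = -228 + Q (f(Q) = Q - 228 = -228 + Q)
f(645) + (-15229 - 1*171141) = (-228 + 645) + (-15229 - 1*171141) = 417 + (-15229 - 171141) = 417 - 186370 = -185953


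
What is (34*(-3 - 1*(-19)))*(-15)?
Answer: -8160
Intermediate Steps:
(34*(-3 - 1*(-19)))*(-15) = (34*(-3 + 19))*(-15) = (34*16)*(-15) = 544*(-15) = -8160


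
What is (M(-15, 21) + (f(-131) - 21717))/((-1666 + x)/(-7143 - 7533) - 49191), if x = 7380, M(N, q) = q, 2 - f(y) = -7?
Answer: 159139206/360966415 ≈ 0.44087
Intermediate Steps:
f(y) = 9 (f(y) = 2 - 1*(-7) = 2 + 7 = 9)
(M(-15, 21) + (f(-131) - 21717))/((-1666 + x)/(-7143 - 7533) - 49191) = (21 + (9 - 21717))/((-1666 + 7380)/(-7143 - 7533) - 49191) = (21 - 21708)/(5714/(-14676) - 49191) = -21687/(5714*(-1/14676) - 49191) = -21687/(-2857/7338 - 49191) = -21687/(-360966415/7338) = -21687*(-7338/360966415) = 159139206/360966415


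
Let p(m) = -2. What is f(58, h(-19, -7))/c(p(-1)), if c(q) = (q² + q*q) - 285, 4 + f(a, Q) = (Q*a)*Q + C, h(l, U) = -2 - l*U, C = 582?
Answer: -1057628/277 ≈ -3818.2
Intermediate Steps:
h(l, U) = -2 - U*l
f(a, Q) = 578 + a*Q² (f(a, Q) = -4 + ((Q*a)*Q + 582) = -4 + (a*Q² + 582) = -4 + (582 + a*Q²) = 578 + a*Q²)
c(q) = -285 + 2*q² (c(q) = (q² + q²) - 285 = 2*q² - 285 = -285 + 2*q²)
f(58, h(-19, -7))/c(p(-1)) = (578 + 58*(-2 - 1*(-7)*(-19))²)/(-285 + 2*(-2)²) = (578 + 58*(-2 - 133)²)/(-285 + 2*4) = (578 + 58*(-135)²)/(-285 + 8) = (578 + 58*18225)/(-277) = (578 + 1057050)*(-1/277) = 1057628*(-1/277) = -1057628/277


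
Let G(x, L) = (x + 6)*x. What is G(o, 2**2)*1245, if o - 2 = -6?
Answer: -9960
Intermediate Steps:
o = -4 (o = 2 - 6 = -4)
G(x, L) = x*(6 + x) (G(x, L) = (6 + x)*x = x*(6 + x))
G(o, 2**2)*1245 = -4*(6 - 4)*1245 = -4*2*1245 = -8*1245 = -9960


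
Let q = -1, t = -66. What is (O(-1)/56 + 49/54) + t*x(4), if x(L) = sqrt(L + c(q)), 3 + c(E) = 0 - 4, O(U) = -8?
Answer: 289/378 - 66*I*sqrt(3) ≈ 0.76455 - 114.32*I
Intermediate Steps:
c(E) = -7 (c(E) = -3 + (0 - 4) = -3 - 4 = -7)
x(L) = sqrt(-7 + L) (x(L) = sqrt(L - 7) = sqrt(-7 + L))
(O(-1)/56 + 49/54) + t*x(4) = (-8/56 + 49/54) - 66*sqrt(-7 + 4) = (-8*1/56 + 49*(1/54)) - 66*I*sqrt(3) = (-1/7 + 49/54) - 66*I*sqrt(3) = 289/378 - 66*I*sqrt(3)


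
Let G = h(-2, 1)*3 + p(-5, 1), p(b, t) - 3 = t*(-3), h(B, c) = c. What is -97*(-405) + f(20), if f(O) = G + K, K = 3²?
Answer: 39297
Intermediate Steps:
K = 9
p(b, t) = 3 - 3*t (p(b, t) = 3 + t*(-3) = 3 - 3*t)
G = 3 (G = 1*3 + (3 - 3*1) = 3 + (3 - 3) = 3 + 0 = 3)
f(O) = 12 (f(O) = 3 + 9 = 12)
-97*(-405) + f(20) = -97*(-405) + 12 = 39285 + 12 = 39297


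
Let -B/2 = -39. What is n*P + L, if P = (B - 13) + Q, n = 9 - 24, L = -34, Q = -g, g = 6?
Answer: -919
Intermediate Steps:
B = 78 (B = -2*(-39) = 78)
Q = -6 (Q = -1*6 = -6)
n = -15
P = 59 (P = (78 - 13) - 6 = 65 - 6 = 59)
n*P + L = -15*59 - 34 = -885 - 34 = -919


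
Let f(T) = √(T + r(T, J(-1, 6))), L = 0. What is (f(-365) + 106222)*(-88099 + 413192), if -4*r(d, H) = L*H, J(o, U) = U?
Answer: 34532028646 + 325093*I*√365 ≈ 3.4532e+10 + 6.2109e+6*I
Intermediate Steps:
r(d, H) = 0 (r(d, H) = -0*H = -¼*0 = 0)
f(T) = √T (f(T) = √(T + 0) = √T)
(f(-365) + 106222)*(-88099 + 413192) = (√(-365) + 106222)*(-88099 + 413192) = (I*√365 + 106222)*325093 = (106222 + I*√365)*325093 = 34532028646 + 325093*I*√365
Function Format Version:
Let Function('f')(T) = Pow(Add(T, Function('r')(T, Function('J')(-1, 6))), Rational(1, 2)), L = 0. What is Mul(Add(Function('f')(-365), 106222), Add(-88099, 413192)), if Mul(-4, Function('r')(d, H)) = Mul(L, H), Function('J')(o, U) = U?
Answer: Add(34532028646, Mul(325093, I, Pow(365, Rational(1, 2)))) ≈ Add(3.4532e+10, Mul(6.2109e+6, I))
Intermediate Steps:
Function('r')(d, H) = 0 (Function('r')(d, H) = Mul(Rational(-1, 4), Mul(0, H)) = Mul(Rational(-1, 4), 0) = 0)
Function('f')(T) = Pow(T, Rational(1, 2)) (Function('f')(T) = Pow(Add(T, 0), Rational(1, 2)) = Pow(T, Rational(1, 2)))
Mul(Add(Function('f')(-365), 106222), Add(-88099, 413192)) = Mul(Add(Pow(-365, Rational(1, 2)), 106222), Add(-88099, 413192)) = Mul(Add(Mul(I, Pow(365, Rational(1, 2))), 106222), 325093) = Mul(Add(106222, Mul(I, Pow(365, Rational(1, 2)))), 325093) = Add(34532028646, Mul(325093, I, Pow(365, Rational(1, 2))))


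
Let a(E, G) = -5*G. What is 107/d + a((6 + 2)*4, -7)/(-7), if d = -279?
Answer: -1502/279 ≈ -5.3835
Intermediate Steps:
107/d + a((6 + 2)*4, -7)/(-7) = 107/(-279) - 5*(-7)/(-7) = 107*(-1/279) + 35*(-⅐) = -107/279 - 5 = -1502/279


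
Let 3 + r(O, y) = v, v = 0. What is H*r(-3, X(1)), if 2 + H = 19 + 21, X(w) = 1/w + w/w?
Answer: -114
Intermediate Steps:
X(w) = 1 + 1/w (X(w) = 1/w + 1 = 1 + 1/w)
r(O, y) = -3 (r(O, y) = -3 + 0 = -3)
H = 38 (H = -2 + (19 + 21) = -2 + 40 = 38)
H*r(-3, X(1)) = 38*(-3) = -114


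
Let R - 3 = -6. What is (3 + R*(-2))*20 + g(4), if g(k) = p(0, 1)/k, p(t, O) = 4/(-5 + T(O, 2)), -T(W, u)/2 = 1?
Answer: 1259/7 ≈ 179.86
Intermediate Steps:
R = -3 (R = 3 - 6 = -3)
T(W, u) = -2 (T(W, u) = -2*1 = -2)
p(t, O) = -4/7 (p(t, O) = 4/(-5 - 2) = 4/(-7) = -⅐*4 = -4/7)
g(k) = -4/(7*k)
(3 + R*(-2))*20 + g(4) = (3 - 3*(-2))*20 - 4/7/4 = (3 + 6)*20 - 4/7*¼ = 9*20 - ⅐ = 180 - ⅐ = 1259/7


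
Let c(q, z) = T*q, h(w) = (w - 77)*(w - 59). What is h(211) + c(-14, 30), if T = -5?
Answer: 20438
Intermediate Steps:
h(w) = (-77 + w)*(-59 + w)
c(q, z) = -5*q
h(211) + c(-14, 30) = (4543 + 211² - 136*211) - 5*(-14) = (4543 + 44521 - 28696) + 70 = 20368 + 70 = 20438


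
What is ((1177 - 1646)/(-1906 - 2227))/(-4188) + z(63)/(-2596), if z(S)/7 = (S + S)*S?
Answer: -240448333447/11233543596 ≈ -21.404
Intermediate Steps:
z(S) = 14*S**2 (z(S) = 7*((S + S)*S) = 7*((2*S)*S) = 7*(2*S**2) = 14*S**2)
((1177 - 1646)/(-1906 - 2227))/(-4188) + z(63)/(-2596) = ((1177 - 1646)/(-1906 - 2227))/(-4188) + (14*63**2)/(-2596) = -469/(-4133)*(-1/4188) + (14*3969)*(-1/2596) = -469*(-1/4133)*(-1/4188) + 55566*(-1/2596) = (469/4133)*(-1/4188) - 27783/1298 = -469/17309004 - 27783/1298 = -240448333447/11233543596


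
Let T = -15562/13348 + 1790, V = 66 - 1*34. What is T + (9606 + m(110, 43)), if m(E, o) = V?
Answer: 76262691/6674 ≈ 11427.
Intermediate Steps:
V = 32 (V = 66 - 34 = 32)
m(E, o) = 32
T = 11938679/6674 (T = -15562*1/13348 + 1790 = -7781/6674 + 1790 = 11938679/6674 ≈ 1788.8)
T + (9606 + m(110, 43)) = 11938679/6674 + (9606 + 32) = 11938679/6674 + 9638 = 76262691/6674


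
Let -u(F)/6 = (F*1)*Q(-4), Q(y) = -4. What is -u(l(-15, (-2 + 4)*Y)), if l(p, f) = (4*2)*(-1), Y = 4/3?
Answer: 192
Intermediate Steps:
Y = 4/3 (Y = 4*(⅓) = 4/3 ≈ 1.3333)
l(p, f) = -8 (l(p, f) = 8*(-1) = -8)
u(F) = 24*F (u(F) = -6*F*1*(-4) = -6*F*(-4) = -(-24)*F = 24*F)
-u(l(-15, (-2 + 4)*Y)) = -24*(-8) = -1*(-192) = 192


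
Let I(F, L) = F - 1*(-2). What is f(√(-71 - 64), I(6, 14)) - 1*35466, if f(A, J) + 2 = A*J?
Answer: -35468 + 24*I*√15 ≈ -35468.0 + 92.952*I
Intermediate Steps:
I(F, L) = 2 + F (I(F, L) = F + 2 = 2 + F)
f(A, J) = -2 + A*J
f(√(-71 - 64), I(6, 14)) - 1*35466 = (-2 + √(-71 - 64)*(2 + 6)) - 1*35466 = (-2 + √(-135)*8) - 35466 = (-2 + (3*I*√15)*8) - 35466 = (-2 + 24*I*√15) - 35466 = -35468 + 24*I*√15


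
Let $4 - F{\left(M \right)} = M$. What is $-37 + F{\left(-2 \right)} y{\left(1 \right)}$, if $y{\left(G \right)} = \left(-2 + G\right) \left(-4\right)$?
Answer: $-13$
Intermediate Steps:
$y{\left(G \right)} = 8 - 4 G$
$F{\left(M \right)} = 4 - M$
$-37 + F{\left(-2 \right)} y{\left(1 \right)} = -37 + \left(4 - -2\right) \left(8 - 4\right) = -37 + \left(4 + 2\right) \left(8 - 4\right) = -37 + 6 \cdot 4 = -37 + 24 = -13$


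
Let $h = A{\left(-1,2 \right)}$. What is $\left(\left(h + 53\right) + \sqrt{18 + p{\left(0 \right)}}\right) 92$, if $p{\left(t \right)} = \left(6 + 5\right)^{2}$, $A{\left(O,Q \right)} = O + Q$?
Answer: $4968 + 92 \sqrt{139} \approx 6052.7$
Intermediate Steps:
$h = 1$ ($h = -1 + 2 = 1$)
$p{\left(t \right)} = 121$ ($p{\left(t \right)} = 11^{2} = 121$)
$\left(\left(h + 53\right) + \sqrt{18 + p{\left(0 \right)}}\right) 92 = \left(\left(1 + 53\right) + \sqrt{18 + 121}\right) 92 = \left(54 + \sqrt{139}\right) 92 = 4968 + 92 \sqrt{139}$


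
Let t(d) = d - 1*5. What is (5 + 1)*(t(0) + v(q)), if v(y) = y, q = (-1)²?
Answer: -24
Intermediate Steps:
t(d) = -5 + d (t(d) = d - 5 = -5 + d)
q = 1
(5 + 1)*(t(0) + v(q)) = (5 + 1)*((-5 + 0) + 1) = 6*(-5 + 1) = 6*(-4) = -24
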